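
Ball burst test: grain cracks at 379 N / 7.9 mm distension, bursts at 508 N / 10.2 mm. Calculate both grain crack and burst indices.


Crack index = 379 / 7.9 = 48.0 N/mm
Burst index = 508 / 10.2 = 49.8 N/mm


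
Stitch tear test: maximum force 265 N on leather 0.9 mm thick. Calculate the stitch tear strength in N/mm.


Stitch tear strength = force / thickness
STS = 265 / 0.9 = 294.4 N/mm


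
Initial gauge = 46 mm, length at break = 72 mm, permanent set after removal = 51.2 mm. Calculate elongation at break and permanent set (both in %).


Elongation at break = (72 - 46) / 46 x 100 = 56.5%
Permanent set = (51.2 - 46) / 46 x 100 = 11.3%


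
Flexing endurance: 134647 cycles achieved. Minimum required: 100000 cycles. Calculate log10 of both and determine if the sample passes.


log10(134647) = 5.13
log10(100000) = 5.00
Passes: Yes


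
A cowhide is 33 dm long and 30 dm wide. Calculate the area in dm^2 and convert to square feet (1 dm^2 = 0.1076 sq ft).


990 dm^2
106.52 sq ft

Area = 33 x 30 = 990 dm^2
Conversion: 990 x 0.1076 = 106.52 sq ft


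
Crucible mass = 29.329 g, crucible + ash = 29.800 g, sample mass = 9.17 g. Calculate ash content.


Ash mass = 0.471 g
Ash content = 5.14%

Ash mass = 29.800 - 29.329 = 0.471 g
Ash% = 0.471 / 9.17 x 100 = 5.14%


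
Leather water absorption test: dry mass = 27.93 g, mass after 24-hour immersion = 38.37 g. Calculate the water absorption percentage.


Water absorbed = 38.37 - 27.93 = 10.44 g
WA% = 10.44 / 27.93 x 100 = 37.4%


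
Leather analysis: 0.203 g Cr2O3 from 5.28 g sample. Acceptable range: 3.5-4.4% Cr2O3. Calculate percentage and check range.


Cr2O3 = 3.84%
Within range: Yes

Cr2O3% = 0.203 / 5.28 x 100 = 3.84%
Acceptable range: 3.5 to 4.4%
Within range: Yes


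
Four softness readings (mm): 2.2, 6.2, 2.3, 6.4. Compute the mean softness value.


Sum = 2.2 + 6.2 + 2.3 + 6.4
Mean = 17.1 / 4 = 4.28 mm


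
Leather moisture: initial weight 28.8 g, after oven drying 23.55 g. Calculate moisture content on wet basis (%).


Moisture = 28.8 - 23.55 = 5.25 g
MC = 5.25 / 28.8 x 100 = 18.2%


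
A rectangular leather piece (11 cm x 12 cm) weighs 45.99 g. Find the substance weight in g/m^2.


Area = 11 x 12 = 132 cm^2
SW = 45.99 / 132 x 10000 = 3484.1 g/m^2


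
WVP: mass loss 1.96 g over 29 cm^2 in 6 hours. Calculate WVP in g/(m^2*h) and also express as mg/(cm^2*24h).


WVP = 112.64 g/(m^2*h)
Daily rate = 270.34 mg/(cm^2*24h)


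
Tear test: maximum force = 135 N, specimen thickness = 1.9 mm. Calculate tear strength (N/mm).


71.1 N/mm

Tear strength = force / thickness
Tear = 135 / 1.9 = 71.1 N/mm


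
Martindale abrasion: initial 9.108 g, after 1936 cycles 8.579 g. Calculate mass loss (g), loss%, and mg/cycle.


Loss = 9.108 - 8.579 = 0.529 g
Loss% = 0.529 / 9.108 x 100 = 5.81%
Rate = 0.529 / 1936 x 1000 = 0.273 mg/cycle


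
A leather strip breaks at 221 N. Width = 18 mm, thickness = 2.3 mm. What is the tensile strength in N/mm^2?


5.34 N/mm^2

Cross-sectional area = 18 x 2.3 = 41.4 mm^2
Tensile strength = 221 / 41.4 = 5.34 N/mm^2


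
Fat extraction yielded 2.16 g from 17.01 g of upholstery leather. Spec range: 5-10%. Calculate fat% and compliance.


Fat% = 2.16 / 17.01 x 100 = 12.7%
Spec range: 5-10%
Compliant: No


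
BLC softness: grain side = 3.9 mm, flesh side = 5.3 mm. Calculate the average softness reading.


Average = (3.9 + 5.3) / 2
Average = 4.60 mm


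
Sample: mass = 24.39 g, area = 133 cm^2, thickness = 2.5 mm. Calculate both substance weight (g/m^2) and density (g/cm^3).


SW = 24.39 / 133 x 10000 = 1833.8 g/m^2
Volume = 133 x 2.5 / 10 = 33.25 cm^3
Density = 24.39 / 33.25 = 0.734 g/cm^3


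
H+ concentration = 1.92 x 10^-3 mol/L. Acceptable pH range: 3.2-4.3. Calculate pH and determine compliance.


pH = -log10(1.92 x 10^-3) = 2.72
Range: 3.2 to 4.3
Compliant: No


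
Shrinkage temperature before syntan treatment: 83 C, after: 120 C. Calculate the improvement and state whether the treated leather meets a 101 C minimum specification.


Improvement = 37 C
Meets 101 C spec: Yes


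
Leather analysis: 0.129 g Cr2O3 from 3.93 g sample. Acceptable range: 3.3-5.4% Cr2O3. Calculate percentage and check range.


Cr2O3% = 0.129 / 3.93 x 100 = 3.28%
Acceptable range: 3.3 to 5.4%
Within range: No


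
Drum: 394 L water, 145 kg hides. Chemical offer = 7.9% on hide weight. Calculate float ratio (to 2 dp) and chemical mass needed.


Float ratio = 2.72
Chemical needed = 11.455 kg


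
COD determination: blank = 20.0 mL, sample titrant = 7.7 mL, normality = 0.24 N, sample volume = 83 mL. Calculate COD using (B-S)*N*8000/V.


COD = (20.0 - 7.7) x 0.24 x 8000 / 83
COD = 12.3 x 0.24 x 8000 / 83
COD = 284.5 mg/L


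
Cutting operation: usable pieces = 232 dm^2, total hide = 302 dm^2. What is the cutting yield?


Yield = usable / total x 100
Yield = 232 / 302 x 100 = 76.8%


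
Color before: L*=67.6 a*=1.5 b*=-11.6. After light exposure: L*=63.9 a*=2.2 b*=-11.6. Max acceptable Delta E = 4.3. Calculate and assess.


dL = -3.7, da = 0.7, db = 0.0
dE = sqrt((-3.7)^2 + (0.7)^2 + (0.0)^2) = 3.77
Max = 4.3
Passes: Yes


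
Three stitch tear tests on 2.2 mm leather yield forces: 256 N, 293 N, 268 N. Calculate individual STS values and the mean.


STS1 = 116.4 N/mm
STS2 = 133.2 N/mm
STS3 = 121.8 N/mm
Mean = 123.8 N/mm


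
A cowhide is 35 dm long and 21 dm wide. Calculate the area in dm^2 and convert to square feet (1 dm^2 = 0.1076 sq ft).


735 dm^2
79.09 sq ft

Area = 35 x 21 = 735 dm^2
Conversion: 735 x 0.1076 = 79.09 sq ft


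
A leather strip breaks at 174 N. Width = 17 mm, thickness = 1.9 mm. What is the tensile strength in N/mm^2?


5.39 N/mm^2

Cross-sectional area = 17 x 1.9 = 32.3 mm^2
Tensile strength = 174 / 32.3 = 5.39 N/mm^2


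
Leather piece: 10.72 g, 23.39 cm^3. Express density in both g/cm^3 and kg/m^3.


Density = 10.72 / 23.39 = 0.458 g/cm^3
Convert: 0.458 x 1000 = 458 kg/m^3


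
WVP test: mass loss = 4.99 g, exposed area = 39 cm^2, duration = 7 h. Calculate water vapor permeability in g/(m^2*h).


182.78 g/(m^2*h)

WVP = mass_loss / (area x time) x 10000
WVP = 4.99 / (39 x 7) x 10000
WVP = 4.99 / 273 x 10000 = 182.78 g/(m^2*h)


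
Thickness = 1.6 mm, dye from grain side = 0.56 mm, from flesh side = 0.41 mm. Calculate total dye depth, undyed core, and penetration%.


Total dyed = 0.56 + 0.41 = 0.97 mm
Undyed core = 1.6 - 0.97 = 0.63 mm
Penetration = 0.97 / 1.6 x 100 = 60.6%


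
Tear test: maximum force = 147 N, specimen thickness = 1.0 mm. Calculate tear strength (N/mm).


147.0 N/mm


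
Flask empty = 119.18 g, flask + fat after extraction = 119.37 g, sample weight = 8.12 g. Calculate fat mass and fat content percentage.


Fat mass = 119.37 - 119.18 = 0.19 g
Fat% = 0.19 / 8.12 x 100 = 2.3%


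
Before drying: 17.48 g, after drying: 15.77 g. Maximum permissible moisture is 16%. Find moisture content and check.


MC = (17.48 - 15.77) / 17.48 x 100 = 9.8%
Maximum: 16%
Acceptable: Yes


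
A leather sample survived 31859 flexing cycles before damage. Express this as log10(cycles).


log10(31859) = 4.50


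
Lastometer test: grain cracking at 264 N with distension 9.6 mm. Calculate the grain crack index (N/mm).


Grain crack index = force / distension
Index = 264 / 9.6 = 27.5 N/mm


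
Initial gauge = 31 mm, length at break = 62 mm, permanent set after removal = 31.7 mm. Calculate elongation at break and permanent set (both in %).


Elongation at break = 100.0%
Permanent set = 2.3%


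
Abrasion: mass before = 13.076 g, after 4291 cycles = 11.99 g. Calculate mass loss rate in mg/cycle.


0.253 mg/cycle


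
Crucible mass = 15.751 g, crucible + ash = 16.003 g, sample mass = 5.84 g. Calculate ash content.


Ash mass = 0.252 g
Ash content = 4.32%

Ash mass = 16.003 - 15.751 = 0.252 g
Ash% = 0.252 / 5.84 x 100 = 4.32%


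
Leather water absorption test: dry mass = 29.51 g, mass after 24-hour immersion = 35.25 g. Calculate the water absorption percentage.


Water absorbed = 35.25 - 29.51 = 5.74 g
WA% = 5.74 / 29.51 x 100 = 19.5%


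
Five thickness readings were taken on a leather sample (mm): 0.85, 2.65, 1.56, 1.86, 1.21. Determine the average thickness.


Sum = 0.85 + 2.65 + 1.56 + 1.86 + 1.21 = 8.13
Average = 8.13 / 5 = 1.63 mm


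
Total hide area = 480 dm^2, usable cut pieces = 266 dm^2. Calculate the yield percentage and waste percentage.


Yield = 55.4%
Waste = 44.6%

Yield = 266 / 480 x 100 = 55.4%
Waste = 480 - 266 = 214 dm^2
Waste% = 100 - 55.4 = 44.6%


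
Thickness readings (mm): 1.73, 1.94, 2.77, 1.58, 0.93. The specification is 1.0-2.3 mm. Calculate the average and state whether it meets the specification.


Sum = 8.95
Average = 8.95 / 5 = 1.79 mm
Specification range: 1.0 to 2.3 mm
Within spec: Yes


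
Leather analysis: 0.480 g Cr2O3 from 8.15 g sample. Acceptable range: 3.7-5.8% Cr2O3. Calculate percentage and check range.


Cr2O3% = 0.480 / 8.15 x 100 = 5.89%
Acceptable range: 3.7 to 5.8%
Within range: No


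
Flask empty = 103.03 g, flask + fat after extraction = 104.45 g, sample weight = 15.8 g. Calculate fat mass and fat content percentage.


Fat mass = 104.45 - 103.03 = 1.42 g
Fat% = 1.42 / 15.8 x 100 = 9.0%


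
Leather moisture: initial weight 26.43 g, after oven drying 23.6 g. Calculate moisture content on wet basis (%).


10.7%

Moisture = 26.43 - 23.6 = 2.83 g
MC = 2.83 / 26.43 x 100 = 10.7%


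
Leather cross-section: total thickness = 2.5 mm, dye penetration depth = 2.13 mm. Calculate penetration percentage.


Penetration% = 2.13 / 2.5 x 100
Penetration = 85.2%


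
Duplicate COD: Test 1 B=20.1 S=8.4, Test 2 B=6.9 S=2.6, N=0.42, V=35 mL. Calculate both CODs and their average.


COD1 = (20.1 - 8.4) x 0.42 x 8000 / 35 = 1123.2 mg/L
COD2 = (6.9 - 2.6) x 0.42 x 8000 / 35 = 412.8 mg/L
Average = (1123.2 + 412.8) / 2 = 768.0 mg/L


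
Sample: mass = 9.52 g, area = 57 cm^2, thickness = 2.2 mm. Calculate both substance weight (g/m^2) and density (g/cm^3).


Substance weight = 1670.2 g/m^2
Density = 0.759 g/cm^3

SW = 9.52 / 57 x 10000 = 1670.2 g/m^2
Volume = 57 x 2.2 / 10 = 12.54 cm^3
Density = 9.52 / 12.54 = 0.759 g/cm^3


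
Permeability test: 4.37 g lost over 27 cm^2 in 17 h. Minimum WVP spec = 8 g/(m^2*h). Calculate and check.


WVP = 4.37 / (27 x 17) x 10000 = 95.21 g/(m^2*h)
Minimum: 8 g/(m^2*h)
Meets spec: Yes


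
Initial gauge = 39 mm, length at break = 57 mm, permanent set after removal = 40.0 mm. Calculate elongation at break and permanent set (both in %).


Elongation at break = (57 - 39) / 39 x 100 = 46.2%
Permanent set = (40.0 - 39) / 39 x 100 = 2.6%


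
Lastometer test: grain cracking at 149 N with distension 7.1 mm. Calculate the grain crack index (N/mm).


21.0 N/mm


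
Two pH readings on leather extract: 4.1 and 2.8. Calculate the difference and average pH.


Difference = 1.3
Average pH = 3.45


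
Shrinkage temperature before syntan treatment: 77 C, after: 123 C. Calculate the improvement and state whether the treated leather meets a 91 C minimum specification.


Improvement = 123 - 77 = 46 C
Spec check: 123 C >= 91 C? Yes


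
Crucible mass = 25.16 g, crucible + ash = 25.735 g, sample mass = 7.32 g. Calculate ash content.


Ash mass = 0.575 g
Ash content = 7.86%


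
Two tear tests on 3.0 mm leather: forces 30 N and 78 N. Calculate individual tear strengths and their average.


Tear 1 = 10.0 N/mm
Tear 2 = 26.0 N/mm
Average = 18.0 N/mm

Tear 1 = 30 / 3.0 = 10.0 N/mm
Tear 2 = 78 / 3.0 = 26.0 N/mm
Average = (10.0 + 26.0) / 2 = 18.0 N/mm


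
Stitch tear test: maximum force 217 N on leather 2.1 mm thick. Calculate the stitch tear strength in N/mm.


103.3 N/mm

Stitch tear strength = force / thickness
STS = 217 / 2.1 = 103.3 N/mm


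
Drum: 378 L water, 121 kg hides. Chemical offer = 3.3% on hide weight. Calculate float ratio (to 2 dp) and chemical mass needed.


Float ratio = 378 / 121 = 3.12
Chemical = 121 x 3.3 / 100 = 3.993 kg


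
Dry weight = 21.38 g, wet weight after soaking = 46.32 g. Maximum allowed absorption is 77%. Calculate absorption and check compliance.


WA = (46.32 - 21.38) / 21.38 x 100 = 116.7%
Maximum allowed: 77%
Compliant: No


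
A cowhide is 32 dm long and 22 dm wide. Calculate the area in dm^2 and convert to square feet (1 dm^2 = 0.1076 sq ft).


Area = 32 x 22 = 704 dm^2
Conversion: 704 x 0.1076 = 75.75 sq ft


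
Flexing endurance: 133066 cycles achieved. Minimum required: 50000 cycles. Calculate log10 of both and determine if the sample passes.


Achieved: log10 = 5.12
Required: log10 = 4.70
Passes: Yes

log10(133066) = 5.12
log10(50000) = 4.70
Passes: Yes


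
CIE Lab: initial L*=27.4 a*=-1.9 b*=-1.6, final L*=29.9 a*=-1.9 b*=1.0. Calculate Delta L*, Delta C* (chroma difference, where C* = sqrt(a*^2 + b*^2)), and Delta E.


Delta L* = 29.9 - 27.4 = 2.5
C1* = sqrt((-1.9)^2 + (-1.6)^2) = 2.484
C2* = sqrt((-1.9)^2 + (1.0)^2) = 2.147
Delta C* = 2.147 - 2.484 = -0.34
Delta E = sqrt((2.5)^2 + (0.0)^2 + (2.6)^2) = 3.61


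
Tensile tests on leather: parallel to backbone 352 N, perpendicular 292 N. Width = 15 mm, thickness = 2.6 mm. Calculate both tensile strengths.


Parallel = 9.03 N/mm^2
Perpendicular = 7.49 N/mm^2

Area = 15 x 2.6 = 39.0 mm^2
TS (parallel) = 352 / 39.0 = 9.03 N/mm^2
TS (perpendicular) = 292 / 39.0 = 7.49 N/mm^2


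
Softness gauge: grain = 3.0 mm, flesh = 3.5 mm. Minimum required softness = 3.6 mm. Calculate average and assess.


Average softness = 3.25 mm
Meets requirement: No

Average = (3.0 + 3.5) / 2 = 3.25 mm
Minimum = 3.6 mm
Meets requirement: No


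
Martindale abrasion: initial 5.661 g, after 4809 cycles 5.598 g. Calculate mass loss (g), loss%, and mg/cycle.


Loss = 5.661 - 5.598 = 0.063 g
Loss% = 0.063 / 5.661 x 100 = 1.11%
Rate = 0.063 / 4809 x 1000 = 0.013 mg/cycle


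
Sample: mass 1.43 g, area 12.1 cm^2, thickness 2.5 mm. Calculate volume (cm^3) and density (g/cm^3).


Volume = 3.025 cm^3
Density = 0.473 g/cm^3

Thickness in cm = 2.5 / 10 = 0.25 cm
Volume = 12.1 x 0.25 = 3.025 cm^3
Density = 1.43 / 3.025 = 0.473 g/cm^3


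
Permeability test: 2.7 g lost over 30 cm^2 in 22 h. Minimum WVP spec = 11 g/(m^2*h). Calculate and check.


WVP = 2.7 / (30 x 22) x 10000 = 40.91 g/(m^2*h)
Minimum: 11 g/(m^2*h)
Meets spec: Yes


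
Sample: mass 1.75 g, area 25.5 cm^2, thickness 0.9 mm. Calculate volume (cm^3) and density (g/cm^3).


Thickness in cm = 0.9 / 10 = 0.09 cm
Volume = 25.5 x 0.09 = 2.295 cm^3
Density = 1.75 / 2.295 = 0.763 g/cm^3


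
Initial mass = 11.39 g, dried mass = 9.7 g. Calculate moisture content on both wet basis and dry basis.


Wet basis = 14.8%
Dry basis = 17.4%

Moisture lost = 11.39 - 9.7 = 1.69 g
Wet basis MC = 1.69 / 11.39 x 100 = 14.8%
Dry basis MC = 1.69 / 9.7 x 100 = 17.4%


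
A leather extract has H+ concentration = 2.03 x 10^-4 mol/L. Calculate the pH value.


pH = -log10[H+]
pH = -log10(2.03 x 10^-4) = 3.69


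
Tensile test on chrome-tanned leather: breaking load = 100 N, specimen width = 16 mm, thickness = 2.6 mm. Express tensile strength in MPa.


2.40 MPa

Cross-section = 16 x 2.6 = 41.6 mm^2
TS = 100 / 41.6 = 2.40 MPa
(1 N/mm^2 = 1 MPa)


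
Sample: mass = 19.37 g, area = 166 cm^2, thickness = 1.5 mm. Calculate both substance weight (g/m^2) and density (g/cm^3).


Substance weight = 1166.9 g/m^2
Density = 0.778 g/cm^3

SW = 19.37 / 166 x 10000 = 1166.9 g/m^2
Volume = 166 x 1.5 / 10 = 24.90 cm^3
Density = 19.37 / 24.90 = 0.778 g/cm^3


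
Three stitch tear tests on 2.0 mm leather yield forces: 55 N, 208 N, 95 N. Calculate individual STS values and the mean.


STS1 = 27.5 N/mm
STS2 = 104.0 N/mm
STS3 = 47.5 N/mm
Mean = 59.7 N/mm


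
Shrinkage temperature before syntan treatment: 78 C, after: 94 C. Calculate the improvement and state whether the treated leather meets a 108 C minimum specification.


Improvement = 94 - 78 = 16 C
Spec check: 94 C >= 108 C? No


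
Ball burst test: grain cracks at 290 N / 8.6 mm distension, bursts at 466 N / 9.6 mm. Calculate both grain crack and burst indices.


Crack index = 33.7 N/mm
Burst index = 48.5 N/mm

Crack index = 290 / 8.6 = 33.7 N/mm
Burst index = 466 / 9.6 = 48.5 N/mm


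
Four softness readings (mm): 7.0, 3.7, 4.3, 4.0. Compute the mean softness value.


4.75 mm

Sum = 7.0 + 3.7 + 4.3 + 4.0
Mean = 19.0 / 4 = 4.75 mm


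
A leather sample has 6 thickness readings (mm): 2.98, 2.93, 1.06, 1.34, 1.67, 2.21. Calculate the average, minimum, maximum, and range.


Average = 2.03 mm
Min = 1.06 mm
Max = 2.98 mm
Range = 1.92 mm

Sum = 12.19
Average = 12.19 / 6 = 2.03 mm
Minimum = 1.06 mm
Maximum = 2.98 mm
Range = 2.98 - 1.06 = 1.92 mm


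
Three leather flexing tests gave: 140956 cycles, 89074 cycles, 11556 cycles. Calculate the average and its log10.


Average = 80529 cycles
log10 = 4.91

Average = (140956 + 89074 + 11556) / 3 = 80529 cycles
log10(80529) = 4.91


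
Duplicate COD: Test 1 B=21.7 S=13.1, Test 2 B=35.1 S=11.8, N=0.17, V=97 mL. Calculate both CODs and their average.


COD1 = (21.7 - 13.1) x 0.17 x 8000 / 97 = 120.6 mg/L
COD2 = (35.1 - 11.8) x 0.17 x 8000 / 97 = 326.7 mg/L
Average = (120.6 + 326.7) / 2 = 223.7 mg/L


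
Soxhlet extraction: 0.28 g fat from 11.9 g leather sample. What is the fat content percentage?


Fat content = 0.28 / 11.9 x 100
Fat = 2.4%


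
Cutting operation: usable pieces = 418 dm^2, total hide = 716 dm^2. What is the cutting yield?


Yield = usable / total x 100
Yield = 418 / 716 x 100 = 58.4%


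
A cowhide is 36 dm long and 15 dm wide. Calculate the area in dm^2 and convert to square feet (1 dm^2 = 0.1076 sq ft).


Area = 36 x 15 = 540 dm^2
Conversion: 540 x 0.1076 = 58.10 sq ft


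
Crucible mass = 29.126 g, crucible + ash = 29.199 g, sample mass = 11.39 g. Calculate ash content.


Ash mass = 29.199 - 29.126 = 0.073 g
Ash% = 0.073 / 11.39 x 100 = 0.64%


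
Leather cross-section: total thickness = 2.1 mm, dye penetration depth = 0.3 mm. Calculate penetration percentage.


14.3%


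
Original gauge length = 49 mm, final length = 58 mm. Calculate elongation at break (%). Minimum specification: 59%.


Extension = 58 - 49 = 9 mm
Elongation = 9 / 49 x 100 = 18.4%
Minimum required: 59%
Meets specification: No


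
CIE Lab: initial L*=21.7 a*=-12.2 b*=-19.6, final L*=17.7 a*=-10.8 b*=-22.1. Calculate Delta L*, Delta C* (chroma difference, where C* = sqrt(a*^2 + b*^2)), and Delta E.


Delta L* = 17.7 - 21.7 = -4.0
C1* = sqrt((-12.2)^2 + (-19.6)^2) = 23.087
C2* = sqrt((-10.8)^2 + (-22.1)^2) = 24.598
Delta C* = 24.598 - 23.087 = 1.51
Delta E = sqrt((-4.0)^2 + (1.4)^2 + (-2.5)^2) = 4.92


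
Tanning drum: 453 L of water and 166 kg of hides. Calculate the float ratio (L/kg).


Float ratio = water / hide weight
Ratio = 453 / 166 = 2.7


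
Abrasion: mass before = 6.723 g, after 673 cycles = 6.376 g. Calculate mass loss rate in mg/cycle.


Mass loss = 6.723 - 6.376 = 0.347 g
Rate = 0.347 / 673 x 1000 = 0.516 mg/cycle


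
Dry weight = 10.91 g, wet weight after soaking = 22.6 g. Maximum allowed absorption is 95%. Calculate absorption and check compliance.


Absorption = 107.1%
Compliant: No

WA = (22.6 - 10.91) / 10.91 x 100 = 107.1%
Maximum allowed: 95%
Compliant: No


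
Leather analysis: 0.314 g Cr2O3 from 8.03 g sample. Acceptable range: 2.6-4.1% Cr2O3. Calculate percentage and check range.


Cr2O3% = 0.314 / 8.03 x 100 = 3.91%
Acceptable range: 2.6 to 4.1%
Within range: Yes


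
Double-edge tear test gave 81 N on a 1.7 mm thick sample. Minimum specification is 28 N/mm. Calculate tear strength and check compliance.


Tear strength = 47.6 N/mm
Compliant: Yes

Tear strength = 81 / 1.7 = 47.6 N/mm
Required minimum = 28 N/mm
Compliant: Yes


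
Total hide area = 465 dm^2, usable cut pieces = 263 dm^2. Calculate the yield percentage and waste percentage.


Yield = 56.6%
Waste = 43.4%


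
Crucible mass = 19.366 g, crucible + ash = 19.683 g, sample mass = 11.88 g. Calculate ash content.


Ash mass = 19.683 - 19.366 = 0.317 g
Ash% = 0.317 / 11.88 x 100 = 2.67%


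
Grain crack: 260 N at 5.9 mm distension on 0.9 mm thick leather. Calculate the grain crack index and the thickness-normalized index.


Crack index = 260 / 5.9 = 44.1 N/mm
Normalized = 44.1 / 0.9 = 49.0 N/mm per mm


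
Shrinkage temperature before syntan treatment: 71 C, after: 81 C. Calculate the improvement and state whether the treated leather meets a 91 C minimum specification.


Improvement = 10 C
Meets 91 C spec: No


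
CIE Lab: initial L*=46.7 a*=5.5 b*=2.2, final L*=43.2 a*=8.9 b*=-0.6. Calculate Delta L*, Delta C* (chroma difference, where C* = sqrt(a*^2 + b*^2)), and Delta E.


Delta L* = -3.5
Delta C* = 3.00
Delta E = 5.63

Delta L* = 43.2 - 46.7 = -3.5
C1* = sqrt((5.5)^2 + (2.2)^2) = 5.924
C2* = sqrt((8.9)^2 + (-0.6)^2) = 8.920
Delta C* = 8.920 - 5.924 = 3.00
Delta E = sqrt((-3.5)^2 + (3.4)^2 + (-2.8)^2) = 5.63


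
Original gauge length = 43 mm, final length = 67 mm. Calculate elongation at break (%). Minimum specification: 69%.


Elongation = 55.8%
Meets spec: No


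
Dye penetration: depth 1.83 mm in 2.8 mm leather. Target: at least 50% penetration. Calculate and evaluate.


Penetration = 1.83 / 2.8 x 100 = 65.4%
Target: 50%
Meets target: Yes


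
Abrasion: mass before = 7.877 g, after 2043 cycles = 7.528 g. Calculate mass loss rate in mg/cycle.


Mass loss = 7.877 - 7.528 = 0.349 g
Rate = 0.349 / 2043 x 1000 = 0.171 mg/cycle


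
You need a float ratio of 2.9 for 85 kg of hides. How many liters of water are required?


Water = hide weight x target ratio
Water = 85 x 2.9 = 246.5 L


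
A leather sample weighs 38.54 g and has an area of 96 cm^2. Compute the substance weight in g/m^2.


4014.6 g/m^2

Substance weight = mass / area x 10000
SW = 38.54 / 96 x 10000
SW = 4014.6 g/m^2


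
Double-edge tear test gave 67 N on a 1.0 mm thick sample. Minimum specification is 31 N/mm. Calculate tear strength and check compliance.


Tear strength = 67.0 N/mm
Compliant: Yes

Tear strength = 67 / 1.0 = 67.0 N/mm
Required minimum = 31 N/mm
Compliant: Yes


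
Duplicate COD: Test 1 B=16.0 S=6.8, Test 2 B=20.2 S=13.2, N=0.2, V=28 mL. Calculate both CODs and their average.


COD1 = 525.7 mg/L
COD2 = 400.0 mg/L
Average = 462.9 mg/L

COD1 = (16.0 - 6.8) x 0.2 x 8000 / 28 = 525.7 mg/L
COD2 = (20.2 - 13.2) x 0.2 x 8000 / 28 = 400.0 mg/L
Average = (525.7 + 400.0) / 2 = 462.9 mg/L


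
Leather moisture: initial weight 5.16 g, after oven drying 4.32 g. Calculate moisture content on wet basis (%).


Moisture = 5.16 - 4.32 = 0.84 g
MC = 0.84 / 5.16 x 100 = 16.3%


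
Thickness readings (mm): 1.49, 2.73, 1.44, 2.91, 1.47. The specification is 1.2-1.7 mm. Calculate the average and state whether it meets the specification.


Average = 2.01 mm
Within specification: No


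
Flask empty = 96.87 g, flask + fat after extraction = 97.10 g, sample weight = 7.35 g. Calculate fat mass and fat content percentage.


Fat mass = 0.23 g
Fat content = 3.1%

Fat mass = 97.10 - 96.87 = 0.23 g
Fat% = 0.23 / 7.35 x 100 = 3.1%


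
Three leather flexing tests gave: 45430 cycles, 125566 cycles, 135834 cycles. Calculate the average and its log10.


Average = (45430 + 125566 + 135834) / 3 = 102277 cycles
log10(102277) = 5.01


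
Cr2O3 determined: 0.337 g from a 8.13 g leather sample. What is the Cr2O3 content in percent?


Cr2O3% = 0.337 / 8.13 x 100
Cr2O3% = 4.15%


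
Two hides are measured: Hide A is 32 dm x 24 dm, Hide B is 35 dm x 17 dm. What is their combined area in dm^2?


Hide A area = 32 x 24 = 768 dm^2
Hide B area = 35 x 17 = 595 dm^2
Total = 768 + 595 = 1363 dm^2


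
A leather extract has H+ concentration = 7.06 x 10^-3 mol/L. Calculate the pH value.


pH = 2.15

pH = -log10[H+]
pH = -log10(7.06 x 10^-3) = 2.15


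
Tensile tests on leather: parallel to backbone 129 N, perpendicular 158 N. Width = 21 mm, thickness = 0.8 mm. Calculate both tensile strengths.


Area = 21 x 0.8 = 16.8 mm^2
TS (parallel) = 129 / 16.8 = 7.68 N/mm^2
TS (perpendicular) = 158 / 16.8 = 9.40 N/mm^2


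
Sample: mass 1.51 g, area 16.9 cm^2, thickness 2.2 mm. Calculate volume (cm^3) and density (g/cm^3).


Thickness in cm = 2.2 / 10 = 0.22 cm
Volume = 16.9 x 0.22 = 3.718 cm^3
Density = 1.51 / 3.718 = 0.406 g/cm^3


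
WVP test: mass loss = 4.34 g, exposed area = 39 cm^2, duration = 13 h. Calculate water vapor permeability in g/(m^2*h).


WVP = mass_loss / (area x time) x 10000
WVP = 4.34 / (39 x 13) x 10000
WVP = 4.34 / 507 x 10000 = 85.60 g/(m^2*h)


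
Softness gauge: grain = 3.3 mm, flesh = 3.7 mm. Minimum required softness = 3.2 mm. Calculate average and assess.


Average = (3.3 + 3.7) / 2 = 3.50 mm
Minimum = 3.2 mm
Meets requirement: Yes


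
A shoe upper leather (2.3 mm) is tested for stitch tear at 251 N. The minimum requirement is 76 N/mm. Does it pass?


STS = 109.1 N/mm
Passes: Yes

STS = 251 / 2.3 = 109.1 N/mm
Minimum required: 76 N/mm
Passes: Yes


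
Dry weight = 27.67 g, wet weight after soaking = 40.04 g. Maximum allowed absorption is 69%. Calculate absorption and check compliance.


WA = (40.04 - 27.67) / 27.67 x 100 = 44.7%
Maximum allowed: 69%
Compliant: Yes


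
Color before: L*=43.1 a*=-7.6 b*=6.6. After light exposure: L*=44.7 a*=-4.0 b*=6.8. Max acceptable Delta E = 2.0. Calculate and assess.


dL = 1.6, da = 3.6, db = 0.2
dE = sqrt((1.6)^2 + (3.6)^2 + (0.2)^2) = 3.94
Max = 2.0
Passes: No


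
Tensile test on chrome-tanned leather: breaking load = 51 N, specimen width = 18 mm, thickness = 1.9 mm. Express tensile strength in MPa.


Cross-section = 18 x 1.9 = 34.2 mm^2
TS = 51 / 34.2 = 1.49 MPa
(1 N/mm^2 = 1 MPa)


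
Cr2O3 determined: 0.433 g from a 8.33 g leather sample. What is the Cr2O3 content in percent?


5.20%

Cr2O3% = 0.433 / 8.33 x 100
Cr2O3% = 5.20%


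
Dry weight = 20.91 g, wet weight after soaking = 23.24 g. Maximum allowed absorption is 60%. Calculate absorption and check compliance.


WA = (23.24 - 20.91) / 20.91 x 100 = 11.1%
Maximum allowed: 60%
Compliant: Yes


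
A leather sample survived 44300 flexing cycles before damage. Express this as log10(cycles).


log10(44300) = 4.65


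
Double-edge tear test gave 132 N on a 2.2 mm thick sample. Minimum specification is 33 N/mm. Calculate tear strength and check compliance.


Tear strength = 132 / 2.2 = 60.0 N/mm
Required minimum = 33 N/mm
Compliant: Yes


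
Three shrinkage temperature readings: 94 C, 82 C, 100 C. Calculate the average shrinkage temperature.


Average = (94 + 82 + 100) / 3
Average = 276 / 3 = 92.0 C


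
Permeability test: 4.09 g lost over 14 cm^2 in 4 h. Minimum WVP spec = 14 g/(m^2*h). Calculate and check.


WVP = 730.36 g/(m^2*h)
Meets specification: Yes

WVP = 4.09 / (14 x 4) x 10000 = 730.36 g/(m^2*h)
Minimum: 14 g/(m^2*h)
Meets spec: Yes


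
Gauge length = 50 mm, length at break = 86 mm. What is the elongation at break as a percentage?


Extension = 86 - 50 = 36 mm
Elongation = 36 / 50 x 100 = 72.0%


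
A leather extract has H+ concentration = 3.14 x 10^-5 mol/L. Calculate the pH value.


pH = 4.50


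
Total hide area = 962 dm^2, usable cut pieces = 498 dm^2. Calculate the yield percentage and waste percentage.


Yield = 51.8%
Waste = 48.2%

Yield = 498 / 962 x 100 = 51.8%
Waste = 962 - 498 = 464 dm^2
Waste% = 100 - 51.8 = 48.2%


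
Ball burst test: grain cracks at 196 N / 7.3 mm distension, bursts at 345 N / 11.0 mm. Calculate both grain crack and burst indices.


Crack index = 196 / 7.3 = 26.8 N/mm
Burst index = 345 / 11.0 = 31.4 N/mm


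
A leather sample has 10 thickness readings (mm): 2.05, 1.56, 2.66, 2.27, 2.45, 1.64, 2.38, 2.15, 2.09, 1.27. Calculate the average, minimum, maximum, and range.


Average = 2.05 mm
Min = 1.27 mm
Max = 2.66 mm
Range = 1.39 mm


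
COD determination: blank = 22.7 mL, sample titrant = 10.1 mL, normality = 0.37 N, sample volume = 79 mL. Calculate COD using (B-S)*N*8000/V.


COD = (22.7 - 10.1) x 0.37 x 8000 / 79
COD = 12.6 x 0.37 x 8000 / 79
COD = 472.1 mg/L


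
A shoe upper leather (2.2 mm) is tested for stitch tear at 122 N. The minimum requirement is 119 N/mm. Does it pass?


STS = 55.5 N/mm
Passes: No

STS = 122 / 2.2 = 55.5 N/mm
Minimum required: 119 N/mm
Passes: No


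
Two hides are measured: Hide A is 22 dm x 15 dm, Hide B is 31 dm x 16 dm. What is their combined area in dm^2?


826 dm^2

Hide A area = 22 x 15 = 330 dm^2
Hide B area = 31 x 16 = 496 dm^2
Total = 330 + 496 = 826 dm^2


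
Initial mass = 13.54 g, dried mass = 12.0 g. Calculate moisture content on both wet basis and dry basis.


Moisture lost = 13.54 - 12.0 = 1.54 g
Wet basis MC = 1.54 / 13.54 x 100 = 11.4%
Dry basis MC = 1.54 / 12.0 x 100 = 12.8%


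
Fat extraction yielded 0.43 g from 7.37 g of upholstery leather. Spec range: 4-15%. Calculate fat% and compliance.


Fat% = 0.43 / 7.37 x 100 = 5.8%
Spec range: 4-15%
Compliant: Yes


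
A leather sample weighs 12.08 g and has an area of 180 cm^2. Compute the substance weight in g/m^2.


Substance weight = mass / area x 10000
SW = 12.08 / 180 x 10000
SW = 671.1 g/m^2


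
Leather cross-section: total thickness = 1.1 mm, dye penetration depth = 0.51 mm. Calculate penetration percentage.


46.4%


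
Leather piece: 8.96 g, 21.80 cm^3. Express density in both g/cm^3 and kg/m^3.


0.411 g/cm^3
411 kg/m^3


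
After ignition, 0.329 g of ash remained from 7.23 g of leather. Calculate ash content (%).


Ash% = 0.329 / 7.23 x 100
Ash% = 4.55%


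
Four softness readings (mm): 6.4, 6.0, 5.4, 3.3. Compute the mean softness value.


Sum = 6.4 + 6.0 + 5.4 + 3.3
Mean = 21.1 / 4 = 5.28 mm


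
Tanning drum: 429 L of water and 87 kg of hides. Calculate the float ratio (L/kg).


Float ratio = water / hide weight
Ratio = 429 / 87 = 4.9


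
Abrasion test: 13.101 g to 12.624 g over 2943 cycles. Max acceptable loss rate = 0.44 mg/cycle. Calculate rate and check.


Loss = 13.101 - 12.624 = 0.477 g
Rate = 0.477 g / 2943 cycles x 1000 = 0.162 mg/cycle
Max = 0.44 mg/cycle
Passes: Yes


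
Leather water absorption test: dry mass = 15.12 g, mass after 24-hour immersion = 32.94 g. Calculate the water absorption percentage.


Water absorbed = 32.94 - 15.12 = 17.82 g
WA% = 17.82 / 15.12 x 100 = 117.9%


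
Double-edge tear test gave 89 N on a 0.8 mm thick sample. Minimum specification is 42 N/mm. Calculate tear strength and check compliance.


Tear strength = 89 / 0.8 = 111.3 N/mm
Required minimum = 42 N/mm
Compliant: Yes


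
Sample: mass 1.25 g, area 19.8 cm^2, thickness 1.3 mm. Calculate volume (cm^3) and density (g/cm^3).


Thickness in cm = 1.3 / 10 = 0.13 cm
Volume = 19.8 x 0.13 = 2.574 cm^3
Density = 1.25 / 2.574 = 0.486 g/cm^3


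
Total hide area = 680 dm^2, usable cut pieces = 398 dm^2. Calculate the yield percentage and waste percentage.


Yield = 58.5%
Waste = 41.5%

Yield = 398 / 680 x 100 = 58.5%
Waste = 680 - 398 = 282 dm^2
Waste% = 100 - 58.5 = 41.5%


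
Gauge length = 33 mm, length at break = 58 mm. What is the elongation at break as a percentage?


75.8%


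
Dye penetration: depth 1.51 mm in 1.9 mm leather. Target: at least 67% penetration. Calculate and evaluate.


Penetration = 79.5%
Meets target: Yes

Penetration = 1.51 / 1.9 x 100 = 79.5%
Target: 67%
Meets target: Yes


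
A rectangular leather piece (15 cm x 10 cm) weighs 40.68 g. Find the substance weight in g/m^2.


Area = 15 x 10 = 150 cm^2
SW = 40.68 / 150 x 10000 = 2712.0 g/m^2


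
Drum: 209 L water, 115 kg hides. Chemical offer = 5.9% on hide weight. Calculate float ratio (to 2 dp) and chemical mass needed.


Float ratio = 209 / 115 = 1.82
Chemical = 115 x 5.9 / 100 = 6.785 kg


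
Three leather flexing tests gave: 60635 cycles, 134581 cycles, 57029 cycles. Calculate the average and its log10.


Average = (60635 + 134581 + 57029) / 3 = 84082 cycles
log10(84082) = 4.92


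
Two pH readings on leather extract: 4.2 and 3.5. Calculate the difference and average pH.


Difference = 0.7
Average pH = 3.85

Difference = |4.2 - 3.5| = 0.7
Average = (4.2 + 3.5) / 2 = 3.85


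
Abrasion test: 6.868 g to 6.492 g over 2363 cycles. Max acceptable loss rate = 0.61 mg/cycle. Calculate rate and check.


Loss = 6.868 - 6.492 = 0.376 g
Rate = 0.376 g / 2363 cycles x 1000 = 0.159 mg/cycle
Max = 0.61 mg/cycle
Passes: Yes


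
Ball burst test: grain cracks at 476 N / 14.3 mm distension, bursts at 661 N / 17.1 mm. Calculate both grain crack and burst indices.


Crack index = 476 / 14.3 = 33.3 N/mm
Burst index = 661 / 17.1 = 38.7 N/mm


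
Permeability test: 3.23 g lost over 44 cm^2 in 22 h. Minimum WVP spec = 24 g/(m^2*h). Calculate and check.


WVP = 3.23 / (44 x 22) x 10000 = 33.37 g/(m^2*h)
Minimum: 24 g/(m^2*h)
Meets spec: Yes


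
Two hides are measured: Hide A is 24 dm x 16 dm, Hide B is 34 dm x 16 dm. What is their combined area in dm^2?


928 dm^2

Hide A area = 24 x 16 = 384 dm^2
Hide B area = 34 x 16 = 544 dm^2
Total = 384 + 544 = 928 dm^2


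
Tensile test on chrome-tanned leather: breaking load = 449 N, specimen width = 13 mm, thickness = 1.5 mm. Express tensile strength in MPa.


23.03 MPa


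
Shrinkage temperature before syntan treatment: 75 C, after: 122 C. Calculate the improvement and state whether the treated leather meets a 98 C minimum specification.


Improvement = 122 - 75 = 47 C
Spec check: 122 C >= 98 C? Yes


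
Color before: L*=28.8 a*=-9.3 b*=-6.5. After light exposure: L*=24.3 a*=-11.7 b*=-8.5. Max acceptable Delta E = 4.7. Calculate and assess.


Delta E = 5.48
Passes: No

dL = -4.5, da = -2.4, db = -2.0
dE = sqrt((-4.5)^2 + (-2.4)^2 + (-2.0)^2) = 5.48
Max = 4.7
Passes: No


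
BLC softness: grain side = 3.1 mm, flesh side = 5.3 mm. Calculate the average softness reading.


Average = (3.1 + 5.3) / 2
Average = 4.20 mm


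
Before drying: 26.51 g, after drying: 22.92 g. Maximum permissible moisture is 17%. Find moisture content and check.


Moisture content = 13.5%
Acceptable: Yes

MC = (26.51 - 22.92) / 26.51 x 100 = 13.5%
Maximum: 17%
Acceptable: Yes


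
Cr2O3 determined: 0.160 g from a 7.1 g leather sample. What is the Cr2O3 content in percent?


2.25%


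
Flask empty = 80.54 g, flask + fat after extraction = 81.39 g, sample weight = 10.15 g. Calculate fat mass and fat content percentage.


Fat mass = 0.85 g
Fat content = 8.4%


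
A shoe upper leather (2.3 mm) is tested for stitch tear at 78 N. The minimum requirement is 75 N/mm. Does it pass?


STS = 33.9 N/mm
Passes: No

STS = 78 / 2.3 = 33.9 N/mm
Minimum required: 75 N/mm
Passes: No


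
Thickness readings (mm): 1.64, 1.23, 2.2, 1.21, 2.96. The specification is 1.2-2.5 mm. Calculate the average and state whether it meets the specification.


Average = 1.85 mm
Within specification: Yes

Sum = 9.24
Average = 9.24 / 5 = 1.85 mm
Specification range: 1.2 to 2.5 mm
Within spec: Yes


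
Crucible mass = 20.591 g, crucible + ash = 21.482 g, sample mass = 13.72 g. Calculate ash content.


Ash mass = 0.891 g
Ash content = 6.49%

Ash mass = 21.482 - 20.591 = 0.891 g
Ash% = 0.891 / 13.72 x 100 = 6.49%


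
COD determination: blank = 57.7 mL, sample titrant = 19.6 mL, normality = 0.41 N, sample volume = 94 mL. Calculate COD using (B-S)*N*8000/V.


1329.4 mg/L


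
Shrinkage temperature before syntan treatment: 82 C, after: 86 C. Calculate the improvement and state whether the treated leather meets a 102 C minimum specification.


Improvement = 86 - 82 = 4 C
Spec check: 86 C >= 102 C? No


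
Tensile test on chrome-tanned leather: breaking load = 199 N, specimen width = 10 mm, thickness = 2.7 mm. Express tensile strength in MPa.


Cross-section = 10 x 2.7 = 27.0 mm^2
TS = 199 / 27.0 = 7.37 MPa
(1 N/mm^2 = 1 MPa)


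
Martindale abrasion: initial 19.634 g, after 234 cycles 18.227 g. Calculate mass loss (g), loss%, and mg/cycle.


Mass loss = 1.407 g
Loss = 7.17%
Rate = 6.013 mg/cycle

Loss = 19.634 - 18.227 = 1.407 g
Loss% = 1.407 / 19.634 x 100 = 7.17%
Rate = 1.407 / 234 x 1000 = 6.013 mg/cycle


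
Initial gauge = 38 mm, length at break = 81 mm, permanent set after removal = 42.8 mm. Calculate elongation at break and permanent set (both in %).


Elongation at break = 113.2%
Permanent set = 12.6%

Elongation at break = (81 - 38) / 38 x 100 = 113.2%
Permanent set = (42.8 - 38) / 38 x 100 = 12.6%


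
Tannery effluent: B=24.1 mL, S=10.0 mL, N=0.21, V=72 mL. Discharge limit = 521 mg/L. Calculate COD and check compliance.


COD = 329.0 mg/L
Compliant: Yes

COD = (24.1 - 10.0) x 0.21 x 8000 / 72 = 329.0 mg/L
Limit: 521 mg/L
Compliant: Yes


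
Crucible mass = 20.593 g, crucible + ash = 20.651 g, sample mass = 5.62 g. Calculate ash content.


Ash mass = 0.058 g
Ash content = 1.03%

Ash mass = 20.651 - 20.593 = 0.058 g
Ash% = 0.058 / 5.62 x 100 = 1.03%


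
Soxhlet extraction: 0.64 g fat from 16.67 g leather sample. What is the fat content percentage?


Fat content = 0.64 / 16.67 x 100
Fat = 3.8%


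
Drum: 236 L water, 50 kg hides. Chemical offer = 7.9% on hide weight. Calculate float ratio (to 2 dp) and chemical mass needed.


Float ratio = 4.72
Chemical needed = 3.95 kg


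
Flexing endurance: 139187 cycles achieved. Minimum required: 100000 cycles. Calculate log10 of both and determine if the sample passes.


Achieved: log10 = 5.14
Required: log10 = 5.00
Passes: Yes

log10(139187) = 5.14
log10(100000) = 5.00
Passes: Yes


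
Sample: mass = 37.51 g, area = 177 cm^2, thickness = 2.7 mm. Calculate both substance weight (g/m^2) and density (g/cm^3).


Substance weight = 2119.2 g/m^2
Density = 0.785 g/cm^3

SW = 37.51 / 177 x 10000 = 2119.2 g/m^2
Volume = 177 x 2.7 / 10 = 47.79 cm^3
Density = 37.51 / 47.79 = 0.785 g/cm^3


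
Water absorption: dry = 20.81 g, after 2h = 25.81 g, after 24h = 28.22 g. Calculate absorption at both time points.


2h absorption = 24.0%
24h absorption = 35.6%

WA (2h) = (25.81 - 20.81) / 20.81 x 100 = 24.0%
WA (24h) = (28.22 - 20.81) / 20.81 x 100 = 35.6%


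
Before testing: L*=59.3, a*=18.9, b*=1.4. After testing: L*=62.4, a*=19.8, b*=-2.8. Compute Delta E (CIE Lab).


dL = 62.4 - 59.3 = 3.1
da = 19.8 - 18.9 = 0.9
db = -2.8 - 1.4 = -4.2
dE = sqrt((3.1)^2 + (0.9)^2 + (-4.2)^2) = 5.30


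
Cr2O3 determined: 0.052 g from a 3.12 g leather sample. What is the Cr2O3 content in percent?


Cr2O3% = 0.052 / 3.12 x 100
Cr2O3% = 1.67%


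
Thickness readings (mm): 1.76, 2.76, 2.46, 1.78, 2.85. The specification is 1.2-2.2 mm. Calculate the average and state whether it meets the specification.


Sum = 11.61
Average = 11.61 / 5 = 2.32 mm
Specification range: 1.2 to 2.2 mm
Within spec: No


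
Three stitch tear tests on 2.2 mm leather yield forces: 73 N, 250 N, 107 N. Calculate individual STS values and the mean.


STS1 = 73 / 2.2 = 33.2 N/mm
STS2 = 250 / 2.2 = 113.6 N/mm
STS3 = 107 / 2.2 = 48.6 N/mm
Mean = (33.2 + 113.6 + 48.6) / 3 = 65.1 N/mm


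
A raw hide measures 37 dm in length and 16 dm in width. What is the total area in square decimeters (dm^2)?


592 dm^2


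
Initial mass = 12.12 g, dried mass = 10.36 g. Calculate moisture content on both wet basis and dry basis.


Moisture lost = 12.12 - 10.36 = 1.76 g
Wet basis MC = 1.76 / 12.12 x 100 = 14.5%
Dry basis MC = 1.76 / 10.36 x 100 = 17.0%


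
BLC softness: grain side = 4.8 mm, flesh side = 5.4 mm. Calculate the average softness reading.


5.10 mm


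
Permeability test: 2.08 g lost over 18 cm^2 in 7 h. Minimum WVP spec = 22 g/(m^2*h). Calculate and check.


WVP = 2.08 / (18 x 7) x 10000 = 165.08 g/(m^2*h)
Minimum: 22 g/(m^2*h)
Meets spec: Yes
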